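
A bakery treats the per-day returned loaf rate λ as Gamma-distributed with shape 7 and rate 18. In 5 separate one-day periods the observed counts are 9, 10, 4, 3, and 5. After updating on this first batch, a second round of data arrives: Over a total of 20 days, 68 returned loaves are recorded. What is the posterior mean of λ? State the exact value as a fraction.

Total count: 9 + 10 + 4 + 3 + 5 = 31.
Total exposure: 5 days.
After the first batch: Gamma(7 + 31, 18 + 5) = Gamma(38, 23).
Total count 68 over total exposure 20 days.
After the second batch: Gamma(38 + 68, 23 + 20) = Gamma(106, 43).
Posterior mean = α'/β' = 106/43.

106/43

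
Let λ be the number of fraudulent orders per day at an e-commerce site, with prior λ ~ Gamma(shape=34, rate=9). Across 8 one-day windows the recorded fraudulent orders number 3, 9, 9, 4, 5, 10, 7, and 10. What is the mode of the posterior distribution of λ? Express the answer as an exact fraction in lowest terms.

90/17

Total count: 3 + 9 + 9 + 4 + 5 + 10 + 7 + 10 = 57.
Total exposure: 8 days.
The Gamma prior is conjugate for the Poisson rate, so λ | data ~ Gamma(34+57, 9+8) = Gamma(91, 17).
Posterior mode = (α'−1)/β' = 90/17.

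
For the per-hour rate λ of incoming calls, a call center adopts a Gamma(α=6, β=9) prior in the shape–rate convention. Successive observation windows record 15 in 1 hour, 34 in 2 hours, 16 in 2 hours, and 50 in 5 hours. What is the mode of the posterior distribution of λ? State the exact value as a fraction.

Total count: 15 + 34 + 16 + 50 = 115.
Total exposure: 1 + 2 + 2 + 5 = 10 hours.
The Gamma prior is conjugate for the Poisson rate, so λ | data ~ Gamma(6+115, 9+10) = Gamma(121, 19).
Posterior mode = (α'−1)/β' = 120/19.

120/19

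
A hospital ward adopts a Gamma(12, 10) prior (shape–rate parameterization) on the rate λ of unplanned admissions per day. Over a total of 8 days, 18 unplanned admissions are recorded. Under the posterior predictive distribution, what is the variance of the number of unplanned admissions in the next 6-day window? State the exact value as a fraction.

Total count 18 over total exposure 8 days.
Gamma(α, β) with Poisson data over total exposure Σt gives posterior Gamma(α+Σx, β+Σt) = Gamma(30, 18).
The posterior predictive for a window of length T is Negative Binomial with variance T·α'·(β'+T)/β'² = 6·30·24/324 = 40/3.

40/3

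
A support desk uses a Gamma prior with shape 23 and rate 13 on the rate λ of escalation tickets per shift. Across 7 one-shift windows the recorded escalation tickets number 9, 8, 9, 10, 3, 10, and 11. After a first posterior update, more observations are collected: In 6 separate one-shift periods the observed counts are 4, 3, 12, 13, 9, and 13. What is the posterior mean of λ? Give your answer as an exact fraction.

Total count: 9 + 8 + 9 + 10 + 3 + 10 + 11 = 60.
Total exposure: 7 shifts.
After the first batch: Gamma(23 + 60, 13 + 7) = Gamma(83, 20).
Total count: 4 + 3 + 12 + 13 + 9 + 13 = 54.
Total exposure: 6 shifts.
After the second batch: Gamma(83 + 54, 20 + 6) = Gamma(137, 26).
Posterior mean = α'/β' = 137/26.

137/26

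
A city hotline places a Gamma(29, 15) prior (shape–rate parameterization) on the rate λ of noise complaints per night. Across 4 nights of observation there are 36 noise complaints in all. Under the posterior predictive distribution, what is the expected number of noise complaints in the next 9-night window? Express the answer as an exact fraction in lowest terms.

585/19

Total count 36 over total exposure 4 nights.
By Gamma–Poisson conjugacy, the posterior is Gamma(α + Σx, β + Σt) = Gamma(29 + 36, 15 + 4) = Gamma(65, 19).
Predictive mean over a 9-night window = T·E[λ|data] = 9·65/19 = 585/19.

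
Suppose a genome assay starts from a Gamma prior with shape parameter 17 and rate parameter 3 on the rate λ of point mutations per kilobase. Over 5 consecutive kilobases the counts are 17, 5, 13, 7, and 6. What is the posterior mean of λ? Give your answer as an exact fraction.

Total count: 17 + 5 + 13 + 7 + 6 = 48.
Total exposure: 5 kilobases.
Conjugate update: add total count to the shape and total exposure to the rate, giving Gamma(65, 8).
Posterior mean = α'/β' = 65/8.

65/8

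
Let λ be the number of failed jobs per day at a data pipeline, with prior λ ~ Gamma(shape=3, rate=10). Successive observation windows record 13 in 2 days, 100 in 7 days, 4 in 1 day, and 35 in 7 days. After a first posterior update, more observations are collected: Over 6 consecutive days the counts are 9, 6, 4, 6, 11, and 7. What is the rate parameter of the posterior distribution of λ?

Total count: 13 + 100 + 4 + 35 = 152.
Total exposure: 2 + 7 + 1 + 7 = 17 days.
After the first batch: Gamma(3 + 152, 10 + 17) = Gamma(155, 27).
Total count: 9 + 6 + 4 + 6 + 11 + 7 = 43.
Total exposure: 6 days.
After the second batch: Gamma(155 + 43, 27 + 6) = Gamma(198, 33).

33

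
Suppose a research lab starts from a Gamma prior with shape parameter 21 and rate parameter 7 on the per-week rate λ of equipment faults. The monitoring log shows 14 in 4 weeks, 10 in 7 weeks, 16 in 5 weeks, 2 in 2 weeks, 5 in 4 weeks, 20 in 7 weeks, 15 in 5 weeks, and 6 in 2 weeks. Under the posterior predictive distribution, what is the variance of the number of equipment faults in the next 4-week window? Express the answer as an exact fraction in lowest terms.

20492/1849

Total count: 14 + 10 + 16 + 2 + 5 + 20 + 15 + 6 = 88.
Total exposure: 4 + 7 + 5 + 2 + 4 + 7 + 5 + 2 = 36 weeks.
Posterior: α' = 21 + 88 = 109, β' = 7 + 36 = 43.
The posterior predictive for a window of length T is Negative Binomial with variance T·α'·(β'+T)/β'² = 4·109·47/1849 = 20492/1849.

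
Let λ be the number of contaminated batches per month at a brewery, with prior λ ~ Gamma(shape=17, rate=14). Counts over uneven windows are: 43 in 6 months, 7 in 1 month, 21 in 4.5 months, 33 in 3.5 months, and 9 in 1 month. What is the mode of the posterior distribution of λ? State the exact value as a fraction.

43/10

Total count: 43 + 7 + 21 + 33 + 9 = 113.
Total exposure: 6 + 1 + 4.5 + 3.5 + 1 = 16 months.
By Gamma–Poisson conjugacy, the posterior is Gamma(α + Σx, β + Σt) = Gamma(17 + 113, 14 + 16) = Gamma(130, 30).
Posterior mode = (α'−1)/β' = 129/30 = 43/10.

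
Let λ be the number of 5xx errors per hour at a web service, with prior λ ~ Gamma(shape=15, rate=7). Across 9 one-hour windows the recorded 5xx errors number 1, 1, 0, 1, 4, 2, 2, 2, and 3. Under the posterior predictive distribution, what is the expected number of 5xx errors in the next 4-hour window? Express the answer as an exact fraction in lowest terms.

31/4

Total count: 1 + 1 + 0 + 1 + 4 + 2 + 2 + 2 + 3 = 16.
Total exposure: 9 hours.
Posterior: α' = 15 + 16 = 31, β' = 7 + 9 = 16.
Predictive mean over a 4-hour window = T·E[λ|data] = 4·31/16 = 31/4.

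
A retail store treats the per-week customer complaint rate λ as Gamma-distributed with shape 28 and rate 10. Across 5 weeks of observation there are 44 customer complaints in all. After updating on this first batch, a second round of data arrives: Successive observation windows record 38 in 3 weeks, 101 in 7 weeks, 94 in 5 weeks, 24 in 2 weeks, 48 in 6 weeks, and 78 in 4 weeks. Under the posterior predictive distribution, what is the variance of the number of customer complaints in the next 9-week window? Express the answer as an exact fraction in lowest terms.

3315/28

Total count 44 over total exposure 5 weeks.
After the first batch: Gamma(28 + 44, 10 + 5) = Gamma(72, 15).
Total count: 38 + 101 + 94 + 24 + 48 + 78 = 383.
Total exposure: 3 + 7 + 5 + 2 + 6 + 4 = 27 weeks.
After the second batch: Gamma(72 + 383, 15 + 27) = Gamma(455, 42).
The posterior predictive for a window of length T is Negative Binomial with variance T·α'·(β'+T)/β'² = 9·455·51/1764 = 3315/28.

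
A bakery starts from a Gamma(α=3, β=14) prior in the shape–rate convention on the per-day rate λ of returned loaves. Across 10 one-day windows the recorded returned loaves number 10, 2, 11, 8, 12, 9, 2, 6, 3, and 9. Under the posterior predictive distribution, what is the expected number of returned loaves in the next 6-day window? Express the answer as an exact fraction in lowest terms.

Total count: 10 + 2 + 11 + 8 + 12 + 9 + 2 + 6 + 3 + 9 = 72.
Total exposure: 10 days.
Gamma(α, β) with Poisson data over total exposure Σt gives posterior Gamma(α+Σx, β+Σt) = Gamma(75, 24).
Predictive mean over a 6-day window = T·E[λ|data] = 6·75/24 = 75/4.

75/4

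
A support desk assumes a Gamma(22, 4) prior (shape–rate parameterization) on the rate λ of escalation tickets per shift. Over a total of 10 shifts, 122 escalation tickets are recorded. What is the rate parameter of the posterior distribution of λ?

Total count 122 over total exposure 10 shifts.
Conjugate update: add total count to the shape and total exposure to the rate, giving Gamma(144, 14).

14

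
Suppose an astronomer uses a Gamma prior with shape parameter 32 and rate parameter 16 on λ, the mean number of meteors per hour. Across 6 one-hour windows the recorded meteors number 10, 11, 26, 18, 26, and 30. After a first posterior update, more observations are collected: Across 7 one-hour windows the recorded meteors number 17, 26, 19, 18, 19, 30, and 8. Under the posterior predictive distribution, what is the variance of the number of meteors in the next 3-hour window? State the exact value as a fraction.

Total count: 10 + 11 + 26 + 18 + 26 + 30 = 121.
Total exposure: 6 hours.
After the first batch: Gamma(32 + 121, 16 + 6) = Gamma(153, 22).
Total count: 17 + 26 + 19 + 18 + 19 + 30 + 8 = 137.
Total exposure: 7 hours.
After the second batch: Gamma(153 + 137, 22 + 7) = Gamma(290, 29).
The posterior predictive for a window of length T is Negative Binomial with variance T·α'·(β'+T)/β'² = 3·290·32/841 = 960/29.

960/29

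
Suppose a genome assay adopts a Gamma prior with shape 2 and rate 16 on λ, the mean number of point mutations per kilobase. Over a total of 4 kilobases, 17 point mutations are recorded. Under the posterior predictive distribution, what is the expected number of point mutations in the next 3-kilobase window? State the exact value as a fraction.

Total count 17 over total exposure 4 kilobases.
The Gamma prior is conjugate for the Poisson rate, so λ | data ~ Gamma(2+17, 16+4) = Gamma(19, 20).
Predictive mean over a 3-kilobase window = T·E[λ|data] = 3·19/20 = 57/20.

57/20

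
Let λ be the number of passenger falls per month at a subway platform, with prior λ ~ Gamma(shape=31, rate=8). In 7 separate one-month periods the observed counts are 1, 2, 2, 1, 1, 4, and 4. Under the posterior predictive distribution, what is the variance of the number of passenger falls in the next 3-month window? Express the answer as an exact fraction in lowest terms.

276/25

Total count: 1 + 2 + 2 + 1 + 1 + 4 + 4 = 15.
Total exposure: 7 months.
Conjugate update: add total count to the shape and total exposure to the rate, giving Gamma(46, 15).
The posterior predictive for a window of length T is Negative Binomial with variance T·α'·(β'+T)/β'² = 3·46·18/225 = 276/25.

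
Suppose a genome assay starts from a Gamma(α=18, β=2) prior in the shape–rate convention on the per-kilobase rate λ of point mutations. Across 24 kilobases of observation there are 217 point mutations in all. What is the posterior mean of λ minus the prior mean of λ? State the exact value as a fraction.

Total count 217 over total exposure 24 kilobases.
Gamma(α, β) with Poisson data over total exposure Σt gives posterior Gamma(α+Σx, β+Σt) = Gamma(235, 26).
Posterior mean = 235/26 = 235/26; prior mean = 18/2 = 9. Difference = 235/26 − 9 = 1/26.

1/26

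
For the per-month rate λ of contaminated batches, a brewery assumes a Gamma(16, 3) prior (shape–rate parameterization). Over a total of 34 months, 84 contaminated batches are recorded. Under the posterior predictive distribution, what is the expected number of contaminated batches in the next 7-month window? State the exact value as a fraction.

Total count 84 over total exposure 34 months.
Gamma(α, β) with Poisson data over total exposure Σt gives posterior Gamma(α+Σx, β+Σt) = Gamma(100, 37).
Predictive mean over a 7-month window = T·E[λ|data] = 7·100/37 = 700/37.

700/37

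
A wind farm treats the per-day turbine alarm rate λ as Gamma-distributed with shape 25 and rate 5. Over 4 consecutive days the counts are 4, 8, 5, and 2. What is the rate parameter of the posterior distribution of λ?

Total count: 4 + 8 + 5 + 2 = 19.
Total exposure: 4 days.
By Gamma–Poisson conjugacy, the posterior is Gamma(α + Σx, β + Σt) = Gamma(25 + 19, 5 + 4) = Gamma(44, 9).

9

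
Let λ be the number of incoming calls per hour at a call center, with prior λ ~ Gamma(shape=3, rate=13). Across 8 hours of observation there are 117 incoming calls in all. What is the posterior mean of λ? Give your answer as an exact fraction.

40/7

Total count 117 over total exposure 8 hours.
By Gamma–Poisson conjugacy, the posterior is Gamma(α + Σx, β + Σt) = Gamma(3 + 117, 13 + 8) = Gamma(120, 21).
Posterior mean = α'/β' = 120/21 = 40/7.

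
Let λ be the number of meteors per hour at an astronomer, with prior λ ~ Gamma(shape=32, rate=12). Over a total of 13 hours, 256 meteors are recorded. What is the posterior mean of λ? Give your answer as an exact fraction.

Total count 256 over total exposure 13 hours.
The Gamma prior is conjugate for the Poisson rate, so λ | data ~ Gamma(32+256, 12+13) = Gamma(288, 25).
Posterior mean = α'/β' = 288/25.

288/25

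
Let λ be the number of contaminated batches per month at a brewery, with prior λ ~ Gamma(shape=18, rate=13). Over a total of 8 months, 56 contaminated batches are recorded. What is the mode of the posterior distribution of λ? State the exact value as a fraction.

73/21

Total count 56 over total exposure 8 months.
Gamma(α, β) with Poisson data over total exposure Σt gives posterior Gamma(α+Σx, β+Σt) = Gamma(74, 21).
Posterior mode = (α'−1)/β' = 73/21.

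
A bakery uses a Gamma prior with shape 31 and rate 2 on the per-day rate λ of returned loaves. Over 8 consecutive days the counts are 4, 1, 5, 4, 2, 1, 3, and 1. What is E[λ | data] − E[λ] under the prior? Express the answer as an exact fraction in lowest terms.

Total count: 4 + 1 + 5 + 4 + 2 + 1 + 3 + 1 = 21.
Total exposure: 8 days.
Conjugate update: add total count to the shape and total exposure to the rate, giving Gamma(52, 10).
Posterior mean = 52/10 = 26/5; prior mean = 31/2 = 31/2. Difference = 26/5 − 31/2 = -103/10.

-103/10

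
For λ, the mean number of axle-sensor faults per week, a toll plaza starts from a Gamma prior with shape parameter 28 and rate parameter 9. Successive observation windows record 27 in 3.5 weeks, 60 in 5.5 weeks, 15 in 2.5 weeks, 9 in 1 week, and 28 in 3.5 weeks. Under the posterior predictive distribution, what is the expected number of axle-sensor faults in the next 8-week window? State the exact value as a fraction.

1336/25

Total count: 27 + 60 + 15 + 9 + 28 = 139.
Total exposure: 3.5 + 5.5 + 2.5 + 1 + 3.5 = 16 weeks.
Gamma(α, β) with Poisson data over total exposure Σt gives posterior Gamma(α+Σx, β+Σt) = Gamma(167, 25).
Predictive mean over an 8-week window = T·E[λ|data] = 8·167/25 = 1336/25.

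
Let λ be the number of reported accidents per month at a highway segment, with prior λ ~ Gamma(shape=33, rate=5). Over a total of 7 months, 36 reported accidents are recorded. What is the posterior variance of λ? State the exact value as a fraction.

Total count 36 over total exposure 7 months.
Conjugate update: add total count to the shape and total exposure to the rate, giving Gamma(69, 12).
Posterior variance = α'/β'² = 69/144 = 23/48.

23/48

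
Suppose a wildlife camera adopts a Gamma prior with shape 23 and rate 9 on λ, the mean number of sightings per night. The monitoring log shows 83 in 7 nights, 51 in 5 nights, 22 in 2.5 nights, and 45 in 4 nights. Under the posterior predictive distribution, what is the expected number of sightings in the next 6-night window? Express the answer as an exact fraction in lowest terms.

2688/55

Total count: 83 + 51 + 22 + 45 = 201.
Total exposure: 7 + 5 + 2.5 + 4 = 18.5 nights.
Posterior: α' = 23 + 201 = 224, β' = 9 + 18.5 = 55/2.
Predictive mean over a 6-night window = T·E[λ|data] = 6·224/(55/2) = 2688/55.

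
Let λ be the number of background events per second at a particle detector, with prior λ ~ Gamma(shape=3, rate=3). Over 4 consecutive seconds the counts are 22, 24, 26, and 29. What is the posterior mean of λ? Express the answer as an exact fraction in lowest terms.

104/7

Total count: 22 + 24 + 26 + 29 = 101.
Total exposure: 4 seconds.
Posterior: α' = 3 + 101 = 104, β' = 3 + 4 = 7.
Posterior mean = α'/β' = 104/7.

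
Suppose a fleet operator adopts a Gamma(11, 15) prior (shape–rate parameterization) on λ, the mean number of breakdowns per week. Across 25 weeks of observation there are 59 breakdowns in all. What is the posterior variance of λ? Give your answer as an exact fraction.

Total count 59 over total exposure 25 weeks.
By Gamma–Poisson conjugacy, the posterior is Gamma(α + Σx, β + Σt) = Gamma(11 + 59, 15 + 25) = Gamma(70, 40).
Posterior variance = α'/β'² = 70/1600 = 7/160.

7/160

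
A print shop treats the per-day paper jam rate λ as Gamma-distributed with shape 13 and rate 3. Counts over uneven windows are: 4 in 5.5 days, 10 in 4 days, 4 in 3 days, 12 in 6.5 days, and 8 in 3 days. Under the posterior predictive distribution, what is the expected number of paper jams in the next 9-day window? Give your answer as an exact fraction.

459/25

Total count: 4 + 10 + 4 + 12 + 8 = 38.
Total exposure: 5.5 + 4 + 3 + 6.5 + 3 = 22 days.
By Gamma–Poisson conjugacy, the posterior is Gamma(α + Σx, β + Σt) = Gamma(13 + 38, 3 + 22) = Gamma(51, 25).
Predictive mean over a 9-day window = T·E[λ|data] = 9·51/25 = 459/25.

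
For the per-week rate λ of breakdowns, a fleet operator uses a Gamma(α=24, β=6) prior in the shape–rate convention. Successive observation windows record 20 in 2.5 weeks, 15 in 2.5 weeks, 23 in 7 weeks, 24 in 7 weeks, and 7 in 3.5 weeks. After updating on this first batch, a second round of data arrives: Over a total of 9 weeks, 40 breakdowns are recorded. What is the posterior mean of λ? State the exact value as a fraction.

102/25

Total count: 20 + 15 + 23 + 24 + 7 = 89.
Total exposure: 2.5 + 2.5 + 7 + 7 + 3.5 = 22.5 weeks.
After the first batch: Gamma(24 + 89, 6 + 22.5) = Gamma(113, 57/2).
Total count 40 over total exposure 9 weeks.
After the second batch: Gamma(113 + 40, 57/2 + 9) = Gamma(153, 75/2).
Posterior mean = α'/β' = 153/(75/2) = 102/25.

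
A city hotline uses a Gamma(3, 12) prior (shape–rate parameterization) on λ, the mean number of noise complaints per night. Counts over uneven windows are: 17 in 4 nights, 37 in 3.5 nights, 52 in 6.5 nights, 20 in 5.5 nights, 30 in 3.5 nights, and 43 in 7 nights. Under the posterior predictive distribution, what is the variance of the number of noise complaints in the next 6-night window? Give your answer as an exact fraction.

1616/49

Total count: 17 + 37 + 52 + 20 + 30 + 43 = 199.
Total exposure: 4 + 3.5 + 6.5 + 5.5 + 3.5 + 7 = 30 nights.
Posterior: α' = 3 + 199 = 202, β' = 12 + 30 = 42.
The posterior predictive for a window of length T is Negative Binomial with variance T·α'·(β'+T)/β'² = 6·202·48/1764 = 1616/49.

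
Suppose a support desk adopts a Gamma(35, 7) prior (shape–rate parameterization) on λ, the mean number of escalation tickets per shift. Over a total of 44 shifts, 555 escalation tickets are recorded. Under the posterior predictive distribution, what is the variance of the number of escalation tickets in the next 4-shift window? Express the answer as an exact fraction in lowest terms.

Total count 555 over total exposure 44 shifts.
Conjugate update: add total count to the shape and total exposure to the rate, giving Gamma(590, 51).
The posterior predictive for a window of length T is Negative Binomial with variance T·α'·(β'+T)/β'² = 4·590·55/2601 = 129800/2601.

129800/2601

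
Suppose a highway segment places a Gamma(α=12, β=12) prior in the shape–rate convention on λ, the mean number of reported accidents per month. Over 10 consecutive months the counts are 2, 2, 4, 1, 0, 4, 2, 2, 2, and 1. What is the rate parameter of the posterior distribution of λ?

22

Total count: 2 + 2 + 4 + 1 + 0 + 4 + 2 + 2 + 2 + 1 = 20.
Total exposure: 10 months.
Gamma(α, β) with Poisson data over total exposure Σt gives posterior Gamma(α+Σx, β+Σt) = Gamma(32, 22).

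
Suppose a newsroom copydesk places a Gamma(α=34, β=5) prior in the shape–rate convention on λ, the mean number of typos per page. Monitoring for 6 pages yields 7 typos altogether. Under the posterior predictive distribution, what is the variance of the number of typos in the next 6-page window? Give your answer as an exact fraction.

Total count 7 over total exposure 6 pages.
Conjugate update: add total count to the shape and total exposure to the rate, giving Gamma(41, 11).
The posterior predictive for a window of length T is Negative Binomial with variance T·α'·(β'+T)/β'² = 6·41·17/121 = 4182/121.

4182/121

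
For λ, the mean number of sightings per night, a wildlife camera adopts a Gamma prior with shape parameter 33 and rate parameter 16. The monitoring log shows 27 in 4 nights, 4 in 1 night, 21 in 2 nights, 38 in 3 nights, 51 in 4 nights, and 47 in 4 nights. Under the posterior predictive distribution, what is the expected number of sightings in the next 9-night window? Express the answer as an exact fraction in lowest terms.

Total count: 27 + 4 + 21 + 38 + 51 + 47 = 188.
Total exposure: 4 + 1 + 2 + 3 + 4 + 4 = 18 nights.
The Gamma prior is conjugate for the Poisson rate, so λ | data ~ Gamma(33+188, 16+18) = Gamma(221, 34).
Predictive mean over a 9-night window = T·E[λ|data] = 9·221/34 = 117/2.

117/2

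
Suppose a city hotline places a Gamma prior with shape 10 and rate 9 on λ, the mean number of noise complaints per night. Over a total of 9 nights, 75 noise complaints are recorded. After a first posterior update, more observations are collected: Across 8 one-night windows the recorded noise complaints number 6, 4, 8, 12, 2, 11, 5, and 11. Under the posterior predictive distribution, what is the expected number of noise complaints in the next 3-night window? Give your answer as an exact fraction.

Total count 75 over total exposure 9 nights.
After the first batch: Gamma(10 + 75, 9 + 9) = Gamma(85, 18).
Total count: 6 + 4 + 8 + 12 + 2 + 11 + 5 + 11 = 59.
Total exposure: 8 nights.
After the second batch: Gamma(85 + 59, 18 + 8) = Gamma(144, 26).
Predictive mean over a 3-night window = T·E[λ|data] = 3·144/26 = 216/13.

216/13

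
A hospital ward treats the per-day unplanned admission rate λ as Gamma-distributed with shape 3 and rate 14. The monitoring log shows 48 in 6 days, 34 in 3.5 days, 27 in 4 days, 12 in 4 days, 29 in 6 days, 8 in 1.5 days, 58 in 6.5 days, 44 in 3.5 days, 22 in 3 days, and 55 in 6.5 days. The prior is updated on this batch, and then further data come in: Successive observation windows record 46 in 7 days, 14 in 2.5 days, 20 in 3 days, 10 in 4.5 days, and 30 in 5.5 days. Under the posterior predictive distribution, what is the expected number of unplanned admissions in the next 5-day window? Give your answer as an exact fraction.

Total count: 48 + 34 + 27 + 12 + 29 + 8 + 58 + 44 + 22 + 55 = 337.
Total exposure: 6 + 3.5 + 4 + 4 + 6 + 1.5 + 6.5 + 3.5 + 3 + 6.5 = 44.5 days.
After the first batch: Gamma(3 + 337, 14 + 44.5) = Gamma(340, 117/2).
Total count: 46 + 14 + 20 + 10 + 30 = 120.
Total exposure: 7 + 2.5 + 3 + 4.5 + 5.5 = 22.5 days.
After the second batch: Gamma(340 + 120, 117/2 + 22.5) = Gamma(460, 81).
Predictive mean over a 5-day window = T·E[λ|data] = 5·460/81 = 2300/81.

2300/81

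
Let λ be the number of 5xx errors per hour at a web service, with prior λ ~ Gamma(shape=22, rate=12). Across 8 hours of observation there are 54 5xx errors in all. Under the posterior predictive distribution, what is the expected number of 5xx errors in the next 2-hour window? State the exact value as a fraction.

38/5

Total count 54 over total exposure 8 hours.
Posterior: α' = 22 + 54 = 76, β' = 12 + 8 = 20.
Predictive mean over a 2-hour window = T·E[λ|data] = 2·76/20 = 38/5.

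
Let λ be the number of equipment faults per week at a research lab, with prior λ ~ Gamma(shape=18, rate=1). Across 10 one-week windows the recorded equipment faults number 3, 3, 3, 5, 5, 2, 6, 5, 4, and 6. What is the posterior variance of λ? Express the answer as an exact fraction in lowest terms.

Total count: 3 + 3 + 3 + 5 + 5 + 2 + 6 + 5 + 4 + 6 = 42.
Total exposure: 10 weeks.
Posterior: α' = 18 + 42 = 60, β' = 1 + 10 = 11.
Posterior variance = α'/β'² = 60/121.

60/121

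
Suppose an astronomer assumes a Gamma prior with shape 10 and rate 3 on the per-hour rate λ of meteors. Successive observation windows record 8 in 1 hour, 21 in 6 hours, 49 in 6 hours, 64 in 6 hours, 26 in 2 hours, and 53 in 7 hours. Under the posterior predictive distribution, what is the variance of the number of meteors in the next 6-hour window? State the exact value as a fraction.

51282/961

Total count: 8 + 21 + 49 + 64 + 26 + 53 = 221.
Total exposure: 1 + 6 + 6 + 6 + 2 + 7 = 28 hours.
Gamma(α, β) with Poisson data over total exposure Σt gives posterior Gamma(α+Σx, β+Σt) = Gamma(231, 31).
The posterior predictive for a window of length T is Negative Binomial with variance T·α'·(β'+T)/β'² = 6·231·37/961 = 51282/961.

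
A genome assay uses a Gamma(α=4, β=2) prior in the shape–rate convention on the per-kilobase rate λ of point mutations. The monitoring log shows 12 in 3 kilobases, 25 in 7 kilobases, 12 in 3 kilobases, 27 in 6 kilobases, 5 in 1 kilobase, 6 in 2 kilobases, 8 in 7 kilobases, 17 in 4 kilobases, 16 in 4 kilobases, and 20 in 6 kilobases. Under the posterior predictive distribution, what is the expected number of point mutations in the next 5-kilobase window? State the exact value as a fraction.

152/9

Total count: 12 + 25 + 12 + 27 + 5 + 6 + 8 + 17 + 16 + 20 = 148.
Total exposure: 3 + 7 + 3 + 6 + 1 + 2 + 7 + 4 + 4 + 6 = 43 kilobases.
Posterior: α' = 4 + 148 = 152, β' = 2 + 43 = 45.
Predictive mean over a 5-kilobase window = T·E[λ|data] = 5·152/45 = 152/9.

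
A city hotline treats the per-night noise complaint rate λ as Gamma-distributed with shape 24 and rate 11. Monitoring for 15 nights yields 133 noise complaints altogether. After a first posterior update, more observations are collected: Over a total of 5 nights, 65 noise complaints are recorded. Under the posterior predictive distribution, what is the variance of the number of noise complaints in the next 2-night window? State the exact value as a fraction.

Total count 133 over total exposure 15 nights.
After the first batch: Gamma(24 + 133, 11 + 15) = Gamma(157, 26).
Total count 65 over total exposure 5 nights.
After the second batch: Gamma(157 + 65, 26 + 5) = Gamma(222, 31).
The posterior predictive for a window of length T is Negative Binomial with variance T·α'·(β'+T)/β'² = 2·222·33/961 = 14652/961.

14652/961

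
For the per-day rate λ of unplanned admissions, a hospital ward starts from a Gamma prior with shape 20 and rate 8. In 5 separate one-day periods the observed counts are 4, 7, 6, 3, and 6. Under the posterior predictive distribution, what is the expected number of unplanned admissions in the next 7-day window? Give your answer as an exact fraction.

Total count: 4 + 7 + 6 + 3 + 6 = 26.
Total exposure: 5 days.
Posterior: α' = 20 + 26 = 46, β' = 8 + 5 = 13.
Predictive mean over a 7-day window = T·E[λ|data] = 7·46/13 = 322/13.

322/13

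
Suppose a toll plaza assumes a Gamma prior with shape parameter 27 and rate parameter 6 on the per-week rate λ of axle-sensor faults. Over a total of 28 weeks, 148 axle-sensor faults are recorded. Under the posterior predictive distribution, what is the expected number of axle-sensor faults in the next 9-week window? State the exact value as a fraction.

1575/34

Total count 148 over total exposure 28 weeks.
Gamma(α, β) with Poisson data over total exposure Σt gives posterior Gamma(α+Σx, β+Σt) = Gamma(175, 34).
Predictive mean over a 9-week window = T·E[λ|data] = 9·175/34 = 1575/34.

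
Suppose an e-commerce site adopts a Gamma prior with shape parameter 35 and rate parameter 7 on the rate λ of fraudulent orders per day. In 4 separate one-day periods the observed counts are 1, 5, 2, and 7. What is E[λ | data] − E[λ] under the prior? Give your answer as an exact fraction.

Total count: 1 + 5 + 2 + 7 = 15.
Total exposure: 4 days.
Gamma(α, β) with Poisson data over total exposure Σt gives posterior Gamma(α+Σx, β+Σt) = Gamma(50, 11).
Posterior mean = 50/11 = 50/11; prior mean = 35/7 = 5. Difference = 50/11 − 5 = -5/11.

-5/11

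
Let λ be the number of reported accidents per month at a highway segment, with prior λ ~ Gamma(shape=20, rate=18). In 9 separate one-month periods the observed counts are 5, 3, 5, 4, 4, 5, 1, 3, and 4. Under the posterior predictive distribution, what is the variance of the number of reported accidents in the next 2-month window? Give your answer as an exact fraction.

116/27

Total count: 5 + 3 + 5 + 4 + 4 + 5 + 1 + 3 + 4 = 34.
Total exposure: 9 months.
The Gamma prior is conjugate for the Poisson rate, so λ | data ~ Gamma(20+34, 18+9) = Gamma(54, 27).
The posterior predictive for a window of length T is Negative Binomial with variance T·α'·(β'+T)/β'² = 2·54·29/729 = 116/27.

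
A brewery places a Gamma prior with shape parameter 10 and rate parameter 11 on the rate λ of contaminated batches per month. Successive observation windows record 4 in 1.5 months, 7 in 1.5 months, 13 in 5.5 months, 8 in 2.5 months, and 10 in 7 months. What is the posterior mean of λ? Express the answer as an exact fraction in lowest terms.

Total count: 4 + 7 + 13 + 8 + 10 = 42.
Total exposure: 1.5 + 1.5 + 5.5 + 2.5 + 7 = 18 months.
Gamma(α, β) with Poisson data over total exposure Σt gives posterior Gamma(α+Σx, β+Σt) = Gamma(52, 29).
Posterior mean = α'/β' = 52/29.

52/29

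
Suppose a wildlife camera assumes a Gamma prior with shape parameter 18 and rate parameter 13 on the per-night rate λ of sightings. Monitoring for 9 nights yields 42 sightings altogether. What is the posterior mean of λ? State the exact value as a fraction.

30/11

Total count 42 over total exposure 9 nights.
The Gamma prior is conjugate for the Poisson rate, so λ | data ~ Gamma(18+42, 13+9) = Gamma(60, 22).
Posterior mean = α'/β' = 60/22 = 30/11.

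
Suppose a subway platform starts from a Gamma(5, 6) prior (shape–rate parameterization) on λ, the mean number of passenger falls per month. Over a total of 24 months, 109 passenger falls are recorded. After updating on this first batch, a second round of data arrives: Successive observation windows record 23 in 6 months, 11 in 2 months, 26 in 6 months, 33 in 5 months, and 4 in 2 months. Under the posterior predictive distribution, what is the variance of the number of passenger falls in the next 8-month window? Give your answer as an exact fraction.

99592/2601

Total count 109 over total exposure 24 months.
After the first batch: Gamma(5 + 109, 6 + 24) = Gamma(114, 30).
Total count: 23 + 11 + 26 + 33 + 4 = 97.
Total exposure: 6 + 2 + 6 + 5 + 2 = 21 months.
After the second batch: Gamma(114 + 97, 30 + 21) = Gamma(211, 51).
The posterior predictive for a window of length T is Negative Binomial with variance T·α'·(β'+T)/β'² = 8·211·59/2601 = 99592/2601.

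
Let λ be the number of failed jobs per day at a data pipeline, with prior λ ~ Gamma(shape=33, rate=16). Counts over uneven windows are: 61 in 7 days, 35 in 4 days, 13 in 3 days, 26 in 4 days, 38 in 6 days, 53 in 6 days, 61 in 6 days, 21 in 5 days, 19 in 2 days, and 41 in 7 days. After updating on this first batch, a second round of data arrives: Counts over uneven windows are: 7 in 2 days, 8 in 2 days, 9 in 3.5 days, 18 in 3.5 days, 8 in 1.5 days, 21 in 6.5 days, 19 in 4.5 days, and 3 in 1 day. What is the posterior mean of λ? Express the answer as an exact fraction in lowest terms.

Total count: 61 + 35 + 13 + 26 + 38 + 53 + 61 + 21 + 19 + 41 = 368.
Total exposure: 7 + 4 + 3 + 4 + 6 + 6 + 6 + 5 + 2 + 7 = 50 days.
After the first batch: Gamma(33 + 368, 16 + 50) = Gamma(401, 66).
Total count: 7 + 8 + 9 + 18 + 8 + 21 + 19 + 3 = 93.
Total exposure: 2 + 2 + 3.5 + 3.5 + 1.5 + 6.5 + 4.5 + 1 = 24.5 days.
After the second batch: Gamma(401 + 93, 66 + 24.5) = Gamma(494, 181/2).
Posterior mean = α'/β' = 494/(181/2) = 988/181.

988/181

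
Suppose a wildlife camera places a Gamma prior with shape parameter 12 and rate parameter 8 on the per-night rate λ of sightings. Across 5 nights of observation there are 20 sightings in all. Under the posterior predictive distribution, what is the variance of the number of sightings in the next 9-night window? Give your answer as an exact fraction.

Total count 20 over total exposure 5 nights.
Conjugate update: add total count to the shape and total exposure to the rate, giving Gamma(32, 13).
The posterior predictive for a window of length T is Negative Binomial with variance T·α'·(β'+T)/β'² = 9·32·22/169 = 6336/169.

6336/169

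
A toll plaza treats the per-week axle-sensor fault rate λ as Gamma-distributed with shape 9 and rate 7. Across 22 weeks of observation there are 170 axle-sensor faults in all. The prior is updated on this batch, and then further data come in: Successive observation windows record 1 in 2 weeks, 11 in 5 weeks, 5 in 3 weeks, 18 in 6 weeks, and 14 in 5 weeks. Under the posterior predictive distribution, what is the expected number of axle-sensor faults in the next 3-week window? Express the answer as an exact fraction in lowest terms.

342/25

Total count 170 over total exposure 22 weeks.
After the first batch: Gamma(9 + 170, 7 + 22) = Gamma(179, 29).
Total count: 1 + 11 + 5 + 18 + 14 = 49.
Total exposure: 2 + 5 + 3 + 6 + 5 = 21 weeks.
After the second batch: Gamma(179 + 49, 29 + 21) = Gamma(228, 50).
Predictive mean over a 3-week window = T·E[λ|data] = 3·228/50 = 342/25.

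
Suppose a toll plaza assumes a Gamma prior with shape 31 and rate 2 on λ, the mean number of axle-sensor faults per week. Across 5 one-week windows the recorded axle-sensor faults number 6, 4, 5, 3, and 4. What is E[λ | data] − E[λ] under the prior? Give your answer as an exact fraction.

-111/14

Total count: 6 + 4 + 5 + 3 + 4 = 22.
Total exposure: 5 weeks.
By Gamma–Poisson conjugacy, the posterior is Gamma(α + Σx, β + Σt) = Gamma(31 + 22, 2 + 5) = Gamma(53, 7).
Posterior mean = 53/7 = 53/7; prior mean = 31/2 = 31/2. Difference = 53/7 − 31/2 = -111/14.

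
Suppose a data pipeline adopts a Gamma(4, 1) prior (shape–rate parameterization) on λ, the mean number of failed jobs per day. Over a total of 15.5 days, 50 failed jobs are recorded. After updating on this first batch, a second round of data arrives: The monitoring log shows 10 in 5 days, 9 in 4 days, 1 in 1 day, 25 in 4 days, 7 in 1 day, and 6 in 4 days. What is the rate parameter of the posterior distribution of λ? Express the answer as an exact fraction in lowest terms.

71/2

Total count 50 over total exposure 15.5 days.
After the first batch: Gamma(4 + 50, 1 + 15.5) = Gamma(54, 33/2).
Total count: 10 + 9 + 1 + 25 + 7 + 6 = 58.
Total exposure: 5 + 4 + 1 + 4 + 1 + 4 = 19 days.
After the second batch: Gamma(54 + 58, 33/2 + 19) = Gamma(112, 71/2).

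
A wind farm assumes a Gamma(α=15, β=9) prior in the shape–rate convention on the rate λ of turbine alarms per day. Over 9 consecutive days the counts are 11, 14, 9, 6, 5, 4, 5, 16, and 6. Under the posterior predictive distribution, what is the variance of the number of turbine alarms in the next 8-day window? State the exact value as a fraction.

Total count: 11 + 14 + 9 + 6 + 5 + 4 + 5 + 16 + 6 = 76.
Total exposure: 9 days.
By Gamma–Poisson conjugacy, the posterior is Gamma(α + Σx, β + Σt) = Gamma(15 + 76, 9 + 9) = Gamma(91, 18).
The posterior predictive for a window of length T is Negative Binomial with variance T·α'·(β'+T)/β'² = 8·91·26/324 = 4732/81.

4732/81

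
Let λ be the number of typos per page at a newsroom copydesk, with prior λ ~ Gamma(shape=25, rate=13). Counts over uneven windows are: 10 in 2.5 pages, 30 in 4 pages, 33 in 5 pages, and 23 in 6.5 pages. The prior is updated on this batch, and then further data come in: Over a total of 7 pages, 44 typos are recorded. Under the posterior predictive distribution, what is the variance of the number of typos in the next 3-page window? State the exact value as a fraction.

Total count: 10 + 30 + 33 + 23 = 96.
Total exposure: 2.5 + 4 + 5 + 6.5 = 18 pages.
After the first batch: Gamma(25 + 96, 13 + 18) = Gamma(121, 31).
Total count 44 over total exposure 7 pages.
After the second batch: Gamma(121 + 44, 31 + 7) = Gamma(165, 38).
The posterior predictive for a window of length T is Negative Binomial with variance T·α'·(β'+T)/β'² = 3·165·41/1444 = 20295/1444.

20295/1444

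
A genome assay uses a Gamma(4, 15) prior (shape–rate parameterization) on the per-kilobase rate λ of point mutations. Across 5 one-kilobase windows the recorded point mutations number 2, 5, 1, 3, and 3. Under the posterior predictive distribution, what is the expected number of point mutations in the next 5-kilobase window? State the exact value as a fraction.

Total count: 2 + 5 + 1 + 3 + 3 = 14.
Total exposure: 5 kilobases.
Conjugate update: add total count to the shape and total exposure to the rate, giving Gamma(18, 20).
Predictive mean over a 5-kilobase window = T·E[λ|data] = 5·18/20 = 9/2.

9/2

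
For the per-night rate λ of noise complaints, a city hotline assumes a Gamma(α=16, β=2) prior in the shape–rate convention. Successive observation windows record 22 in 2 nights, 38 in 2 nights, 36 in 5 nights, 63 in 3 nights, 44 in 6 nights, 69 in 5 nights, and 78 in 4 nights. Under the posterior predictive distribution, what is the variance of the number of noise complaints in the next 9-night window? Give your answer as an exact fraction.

125172/841

Total count: 22 + 38 + 36 + 63 + 44 + 69 + 78 = 350.
Total exposure: 2 + 2 + 5 + 3 + 6 + 5 + 4 = 27 nights.
Conjugate update: add total count to the shape and total exposure to the rate, giving Gamma(366, 29).
The posterior predictive for a window of length T is Negative Binomial with variance T·α'·(β'+T)/β'² = 9·366·38/841 = 125172/841.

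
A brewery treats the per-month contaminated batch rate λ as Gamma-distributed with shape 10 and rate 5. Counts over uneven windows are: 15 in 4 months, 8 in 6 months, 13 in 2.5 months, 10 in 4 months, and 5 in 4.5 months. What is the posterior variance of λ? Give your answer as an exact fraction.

61/676

Total count: 15 + 8 + 13 + 10 + 5 = 51.
Total exposure: 4 + 6 + 2.5 + 4 + 4.5 = 21 months.
Gamma(α, β) with Poisson data over total exposure Σt gives posterior Gamma(α+Σx, β+Σt) = Gamma(61, 26).
Posterior variance = α'/β'² = 61/676.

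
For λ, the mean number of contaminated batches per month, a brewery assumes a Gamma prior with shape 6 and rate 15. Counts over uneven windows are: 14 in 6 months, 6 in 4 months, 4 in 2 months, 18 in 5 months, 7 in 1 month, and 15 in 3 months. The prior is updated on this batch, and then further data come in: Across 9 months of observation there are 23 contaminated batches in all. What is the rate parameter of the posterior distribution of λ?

45

Total count: 14 + 6 + 4 + 18 + 7 + 15 = 64.
Total exposure: 6 + 4 + 2 + 5 + 1 + 3 = 21 months.
After the first batch: Gamma(6 + 64, 15 + 21) = Gamma(70, 36).
Total count 23 over total exposure 9 months.
After the second batch: Gamma(70 + 23, 36 + 9) = Gamma(93, 45).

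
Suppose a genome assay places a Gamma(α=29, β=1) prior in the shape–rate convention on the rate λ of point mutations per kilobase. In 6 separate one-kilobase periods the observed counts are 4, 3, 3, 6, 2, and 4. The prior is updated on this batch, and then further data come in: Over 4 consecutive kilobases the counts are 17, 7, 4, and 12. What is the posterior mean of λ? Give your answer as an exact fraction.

Total count: 4 + 3 + 3 + 6 + 2 + 4 = 22.
Total exposure: 6 kilobases.
After the first batch: Gamma(29 + 22, 1 + 6) = Gamma(51, 7).
Total count: 17 + 7 + 4 + 12 = 40.
Total exposure: 4 kilobases.
After the second batch: Gamma(51 + 40, 7 + 4) = Gamma(91, 11).
Posterior mean = α'/β' = 91/11.

91/11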